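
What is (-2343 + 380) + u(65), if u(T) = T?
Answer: -1898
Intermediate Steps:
(-2343 + 380) + u(65) = (-2343 + 380) + 65 = -1963 + 65 = -1898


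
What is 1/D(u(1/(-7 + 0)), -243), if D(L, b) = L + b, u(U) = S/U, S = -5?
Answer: -1/208 ≈ -0.0048077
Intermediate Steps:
u(U) = -5/U
1/D(u(1/(-7 + 0)), -243) = 1/(-5/(1/(-7 + 0)) - 243) = 1/(-5/(1/(-7)) - 243) = 1/(-5/(-⅐) - 243) = 1/(-5*(-7) - 243) = 1/(35 - 243) = 1/(-208) = -1/208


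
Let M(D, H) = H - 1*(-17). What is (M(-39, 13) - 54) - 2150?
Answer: -2174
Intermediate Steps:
M(D, H) = 17 + H (M(D, H) = H + 17 = 17 + H)
(M(-39, 13) - 54) - 2150 = ((17 + 13) - 54) - 2150 = (30 - 54) - 2150 = -24 - 2150 = -2174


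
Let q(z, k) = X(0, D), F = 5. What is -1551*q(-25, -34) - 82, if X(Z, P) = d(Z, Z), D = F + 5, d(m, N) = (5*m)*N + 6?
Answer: -9388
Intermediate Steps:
d(m, N) = 6 + 5*N*m (d(m, N) = 5*N*m + 6 = 6 + 5*N*m)
D = 10 (D = 5 + 5 = 10)
X(Z, P) = 6 + 5*Z**2 (X(Z, P) = 6 + 5*Z*Z = 6 + 5*Z**2)
q(z, k) = 6 (q(z, k) = 6 + 5*0**2 = 6 + 5*0 = 6 + 0 = 6)
-1551*q(-25, -34) - 82 = -1551*6 - 82 = -9306 - 82 = -9388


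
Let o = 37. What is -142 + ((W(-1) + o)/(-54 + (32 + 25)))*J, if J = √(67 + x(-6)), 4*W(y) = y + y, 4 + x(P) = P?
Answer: -142 + 73*√57/6 ≈ -50.144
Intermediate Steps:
x(P) = -4 + P
W(y) = y/2 (W(y) = (y + y)/4 = (2*y)/4 = y/2)
J = √57 (J = √(67 + (-4 - 6)) = √(67 - 10) = √57 ≈ 7.5498)
-142 + ((W(-1) + o)/(-54 + (32 + 25)))*J = -142 + (((½)*(-1) + 37)/(-54 + (32 + 25)))*√57 = -142 + ((-½ + 37)/(-54 + 57))*√57 = -142 + ((73/2)/3)*√57 = -142 + ((73/2)*(⅓))*√57 = -142 + 73*√57/6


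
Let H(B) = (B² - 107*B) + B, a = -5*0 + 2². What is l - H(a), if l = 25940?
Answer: 26348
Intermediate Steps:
a = 4 (a = 0 + 4 = 4)
H(B) = B² - 106*B
l - H(a) = 25940 - 4*(-106 + 4) = 25940 - 4*(-102) = 25940 - 1*(-408) = 25940 + 408 = 26348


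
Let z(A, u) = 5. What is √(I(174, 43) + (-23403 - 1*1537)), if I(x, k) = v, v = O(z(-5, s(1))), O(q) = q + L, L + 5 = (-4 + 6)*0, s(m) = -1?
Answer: 2*I*√6235 ≈ 157.92*I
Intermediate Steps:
L = -5 (L = -5 + (-4 + 6)*0 = -5 + 2*0 = -5 + 0 = -5)
O(q) = -5 + q (O(q) = q - 5 = -5 + q)
v = 0 (v = -5 + 5 = 0)
I(x, k) = 0
√(I(174, 43) + (-23403 - 1*1537)) = √(0 + (-23403 - 1*1537)) = √(0 + (-23403 - 1537)) = √(0 - 24940) = √(-24940) = 2*I*√6235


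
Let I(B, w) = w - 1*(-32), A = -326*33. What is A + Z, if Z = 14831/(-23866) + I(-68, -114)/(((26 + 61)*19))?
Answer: -424434930139/39450498 ≈ -10759.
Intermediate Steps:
A = -10758
I(B, w) = 32 + w (I(B, w) = w + 32 = 32 + w)
Z = -26472655/39450498 (Z = 14831/(-23866) + (32 - 114)/(((26 + 61)*19)) = 14831*(-1/23866) - 82/(87*19) = -14831/23866 - 82/1653 = -26472655/39450498 ≈ -0.67103)
A + Z = -10758 - 26472655/39450498 = -424434930139/39450498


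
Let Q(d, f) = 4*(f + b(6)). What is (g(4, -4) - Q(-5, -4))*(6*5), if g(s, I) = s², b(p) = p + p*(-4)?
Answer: 3120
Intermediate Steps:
b(p) = -3*p (b(p) = p - 4*p = -3*p)
Q(d, f) = -72 + 4*f (Q(d, f) = 4*(f - 3*6) = 4*(f - 18) = 4*(-18 + f) = -72 + 4*f)
(g(4, -4) - Q(-5, -4))*(6*5) = (4² - (-72 + 4*(-4)))*(6*5) = (16 - (-72 - 16))*30 = (16 - 1*(-88))*30 = (16 + 88)*30 = 104*30 = 3120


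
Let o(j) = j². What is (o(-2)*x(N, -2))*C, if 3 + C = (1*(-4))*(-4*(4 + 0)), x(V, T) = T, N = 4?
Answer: -488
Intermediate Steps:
C = 61 (C = -3 + (1*(-4))*(-4*(4 + 0)) = -3 - (-16)*4 = -3 - 4*(-16) = -3 + 64 = 61)
(o(-2)*x(N, -2))*C = ((-2)²*(-2))*61 = (4*(-2))*61 = -8*61 = -488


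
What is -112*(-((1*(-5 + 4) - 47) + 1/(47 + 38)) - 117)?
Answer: 656992/85 ≈ 7729.3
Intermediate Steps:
-112*(-((1*(-5 + 4) - 47) + 1/(47 + 38)) - 117) = -112*(-((1*(-1) - 47) + 1/85) - 117) = -112*(-((-1 - 47) + 1/85) - 117) = -112*(-(-48 + 1/85) - 117) = -112*(-1*(-4079/85) - 117) = -112*(4079/85 - 117) = -112*(-5866/85) = 656992/85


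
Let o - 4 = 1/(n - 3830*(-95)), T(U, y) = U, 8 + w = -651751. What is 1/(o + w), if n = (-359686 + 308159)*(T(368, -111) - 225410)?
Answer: -11596102984/7557818100336919 ≈ -1.5343e-6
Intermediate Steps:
w = -651759 (w = -8 - 651751 = -651759)
n = 11595739134 (n = (-359686 + 308159)*(368 - 225410) = -51527*(-225042) = 11595739134)
o = 46384411937/11596102984 (o = 4 + 1/(11595739134 - 3830*(-95)) = 4 + 1/(11595739134 + 363850) = 4 + 1/11596102984 = 46384411937/11596102984 ≈ 4.0000)
1/(o + w) = 1/(46384411937/11596102984 - 651759) = 1/(-7557818100336919/11596102984) = -11596102984/7557818100336919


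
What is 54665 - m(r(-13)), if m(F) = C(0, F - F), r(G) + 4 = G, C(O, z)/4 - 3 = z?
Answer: 54653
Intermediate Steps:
C(O, z) = 12 + 4*z
r(G) = -4 + G
m(F) = 12 (m(F) = 12 + 4*(F - F) = 12 + 4*0 = 12 + 0 = 12)
54665 - m(r(-13)) = 54665 - 1*12 = 54665 - 12 = 54653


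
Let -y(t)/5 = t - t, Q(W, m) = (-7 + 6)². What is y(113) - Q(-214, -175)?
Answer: -1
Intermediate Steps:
Q(W, m) = 1 (Q(W, m) = (-1)² = 1)
y(t) = 0 (y(t) = -5*(t - t) = -5*0 = 0)
y(113) - Q(-214, -175) = 0 - 1*1 = 0 - 1 = -1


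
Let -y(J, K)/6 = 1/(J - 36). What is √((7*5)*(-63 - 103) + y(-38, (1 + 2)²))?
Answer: I*√7953779/37 ≈ 76.223*I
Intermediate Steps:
y(J, K) = -6/(-36 + J) (y(J, K) = -6/(J - 36) = -6/(-36 + J))
√((7*5)*(-63 - 103) + y(-38, (1 + 2)²)) = √((7*5)*(-63 - 103) - 6/(-36 - 38)) = √(35*(-166) - 6/(-74)) = √(-5810 - 6*(-1/74)) = √(-5810 + 3/37) = √(-214967/37) = I*√7953779/37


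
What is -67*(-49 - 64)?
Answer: 7571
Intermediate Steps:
-67*(-49 - 64) = -67*(-113) = 7571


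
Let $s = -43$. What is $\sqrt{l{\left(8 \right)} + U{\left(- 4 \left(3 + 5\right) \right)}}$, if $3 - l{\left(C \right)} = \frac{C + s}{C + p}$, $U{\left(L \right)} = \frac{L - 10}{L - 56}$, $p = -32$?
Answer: $\frac{\sqrt{35178}}{132} \approx 1.4209$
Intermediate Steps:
$U{\left(L \right)} = \frac{-10 + L}{-56 + L}$
$l{\left(C \right)} = 3 - \frac{-43 + C}{-32 + C}$ ($l{\left(C \right)} = 3 - \frac{C - 43}{C - 32} = 3 - \frac{-43 + C}{-32 + C}$)
$\sqrt{l{\left(8 \right)} + U{\left(- 4 \left(3 + 5\right) \right)}} = \sqrt{\frac{-53 + 2 \cdot 8}{-32 + 8} + \frac{-10 - 4 \left(3 + 5\right)}{-56 - 4 \left(3 + 5\right)}} = \sqrt{\frac{-53 + 16}{-24} + \frac{-10 - 32}{-56 - 32}} = \sqrt{\left(- \frac{1}{24}\right) \left(-37\right) + \frac{-10 - 32}{-56 - 32}} = \sqrt{\frac{37}{24} + \frac{1}{-88} \left(-42\right)} = \sqrt{\frac{37}{24} - - \frac{21}{44}} = \sqrt{\frac{37}{24} + \frac{21}{44}} = \sqrt{\frac{533}{264}} = \frac{\sqrt{35178}}{132}$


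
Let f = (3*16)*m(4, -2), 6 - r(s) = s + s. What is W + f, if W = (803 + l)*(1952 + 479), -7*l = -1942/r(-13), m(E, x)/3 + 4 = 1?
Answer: 220946533/112 ≈ 1.9727e+6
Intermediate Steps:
m(E, x) = -9 (m(E, x) = -12 + 3*1 = -12 + 3 = -9)
r(s) = 6 - 2*s (r(s) = 6 - (s + s) = 6 - 2*s)
f = -432 (f = (3*16)*(-9) = 48*(-9) = -432)
l = 971/112 (l = -(-1942)/(7*(6 - 2*(-13))) = -(-1942)/(7*(6 + 26)) = -(-1942)/(7*32) = -⅐*(-971/16) = 971/112 ≈ 8.6696)
W = 220994917/112 (W = (803 + 971/112)*(1952 + 479) = (90907/112)*2431 = 220994917/112 ≈ 1.9732e+6)
W + f = 220994917/112 - 432 = 220946533/112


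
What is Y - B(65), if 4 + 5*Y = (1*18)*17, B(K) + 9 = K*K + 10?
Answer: -20828/5 ≈ -4165.6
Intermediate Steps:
B(K) = 1 + K² (B(K) = -9 + (K*K + 10) = -9 + (K² + 10) = -9 + (10 + K²) = 1 + K²)
Y = 302/5 (Y = -⅘ + ((1*18)*17)/5 = -⅘ + (18*17)/5 = -⅘ + (⅕)*306 = -⅘ + 306/5 = 302/5 ≈ 60.400)
Y - B(65) = 302/5 - (1 + 65²) = 302/5 - (1 + 4225) = 302/5 - 1*4226 = 302/5 - 4226 = -20828/5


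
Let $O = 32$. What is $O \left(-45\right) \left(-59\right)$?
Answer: $84960$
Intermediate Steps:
$O \left(-45\right) \left(-59\right) = 32 \left(-45\right) \left(-59\right) = \left(-1440\right) \left(-59\right) = 84960$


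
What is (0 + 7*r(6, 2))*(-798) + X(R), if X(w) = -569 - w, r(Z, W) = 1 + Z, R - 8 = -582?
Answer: -39097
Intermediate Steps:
R = -574 (R = 8 - 582 = -574)
(0 + 7*r(6, 2))*(-798) + X(R) = (0 + 7*(1 + 6))*(-798) + (-569 - 1*(-574)) = (0 + 7*7)*(-798) + (-569 + 574) = (0 + 49)*(-798) + 5 = 49*(-798) + 5 = -39102 + 5 = -39097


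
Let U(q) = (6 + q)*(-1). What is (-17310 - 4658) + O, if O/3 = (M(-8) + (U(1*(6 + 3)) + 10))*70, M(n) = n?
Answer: -24698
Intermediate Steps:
U(q) = -6 - q
O = -2730 (O = 3*((-8 + ((-6 - (6 + 3)) + 10))*70) = 3*((-8 + ((-6 - 9) + 10))*70) = 3*((-8 + (-15 + 10))*70) = 3*((-8 - 5)*70) = 3*(-13*70) = 3*(-910) = -2730)
(-17310 - 4658) + O = (-17310 - 4658) - 2730 = -21968 - 2730 = -24698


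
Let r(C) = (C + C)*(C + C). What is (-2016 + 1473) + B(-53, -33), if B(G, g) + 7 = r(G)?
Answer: 10686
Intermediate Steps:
r(C) = 4*C**2 (r(C) = (2*C)*(2*C) = 4*C**2)
B(G, g) = -7 + 4*G**2
(-2016 + 1473) + B(-53, -33) = (-2016 + 1473) + (-7 + 4*(-53)**2) = -543 + (-7 + 4*2809) = -543 + (-7 + 11236) = -543 + 11229 = 10686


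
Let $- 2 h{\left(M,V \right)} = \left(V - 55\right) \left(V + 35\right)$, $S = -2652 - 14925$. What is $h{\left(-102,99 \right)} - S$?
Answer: $14629$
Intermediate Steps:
$S = -17577$
$h{\left(M,V \right)} = - \frac{\left(-55 + V\right) \left(35 + V\right)}{2}$ ($h{\left(M,V \right)} = - \frac{\left(V - 55\right) \left(V + 35\right)}{2} = - \frac{\left(-55 + V\right) \left(35 + V\right)}{2}$)
$h{\left(-102,99 \right)} - S = \left(\frac{1925}{2} + 10 \cdot 99 - \frac{99^{2}}{2}\right) - -17577 = \left(\frac{1925}{2} + 990 - \frac{9801}{2}\right) + 17577 = -2948 + 17577 = 14629$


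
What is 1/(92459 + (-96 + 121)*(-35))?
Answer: 1/91584 ≈ 1.0919e-5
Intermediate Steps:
1/(92459 + (-96 + 121)*(-35)) = 1/(92459 + 25*(-35)) = 1/(92459 - 875) = 1/91584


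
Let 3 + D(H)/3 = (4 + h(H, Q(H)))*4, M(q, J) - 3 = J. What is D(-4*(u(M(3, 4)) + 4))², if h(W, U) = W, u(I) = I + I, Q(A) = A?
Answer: 680625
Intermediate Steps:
M(q, J) = 3 + J
u(I) = 2*I
D(H) = 39 + 12*H (D(H) = -9 + 3*((4 + H)*4) = -9 + 3*(16 + 4*H) = -9 + (48 + 12*H) = 39 + 12*H)
D(-4*(u(M(3, 4)) + 4))² = (39 + 12*(-4*(2*(3 + 4) + 4)))² = (39 + 12*(-4*(2*7 + 4)))² = (39 + 12*(-4*(14 + 4)))² = (39 + 12*(-4*18))² = (39 + 12*(-72))² = (39 - 864)² = (-825)² = 680625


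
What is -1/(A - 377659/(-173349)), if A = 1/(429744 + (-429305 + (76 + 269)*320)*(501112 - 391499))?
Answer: -6059536336336329/13201336224693490 ≈ -0.45901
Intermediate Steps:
A = -1/34955704021 (A = 1/(429744 + (-429305 + 345*320)*109613) = 1/(429744 + (-429305 + 110400)*109613) = 1/(429744 - 318905*109613) = 1/(429744 - 34956133765) = 1/(-34955704021) = -1/34955704021 ≈ -2.8608e-11)
-1/(A - 377659/(-173349)) = -1/(-1/34955704021 - 377659/(-173349)) = -1/(-1/34955704021 - 377659*(-1/173349)) = -1/(-1/34955704021 + 377659/173349) = -1/13201336224693490/6059536336336329 = -1*6059536336336329/13201336224693490 = -6059536336336329/13201336224693490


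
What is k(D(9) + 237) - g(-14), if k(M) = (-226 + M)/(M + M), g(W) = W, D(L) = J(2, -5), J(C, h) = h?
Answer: 3251/232 ≈ 14.013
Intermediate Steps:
D(L) = -5
k(M) = (-226 + M)/(2*M) (k(M) = (-226 + M)/((2*M)) = (-226 + M)*(1/(2*M)) = (-226 + M)/(2*M))
k(D(9) + 237) - g(-14) = (-226 + (-5 + 237))/(2*(-5 + 237)) - 1*(-14) = (1/2)*(-226 + 232)/232 + 14 = (1/2)*(1/232)*6 + 14 = 3/232 + 14 = 3251/232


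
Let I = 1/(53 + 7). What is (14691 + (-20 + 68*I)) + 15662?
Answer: 455012/15 ≈ 30334.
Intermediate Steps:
I = 1/60 ≈ 0.016667
(14691 + (-20 + 68*I)) + 15662 = (14691 + (-20 + 68*(1/60))) + 15662 = (14691 + (-20 + 17/15)) + 15662 = (14691 - 283/15) + 15662 = 220082/15 + 15662 = 455012/15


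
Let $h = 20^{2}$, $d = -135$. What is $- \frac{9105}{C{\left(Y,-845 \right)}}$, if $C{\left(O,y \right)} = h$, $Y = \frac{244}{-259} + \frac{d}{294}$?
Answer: $- \frac{1821}{80} \approx -22.763$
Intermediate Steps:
$h = 400$
$Y = - \frac{5081}{3626}$ ($Y = \frac{244}{-259} - \frac{135}{294} = 244 \left(- \frac{1}{259}\right) - \frac{45}{98} = - \frac{244}{259} - \frac{45}{98} = - \frac{5081}{3626} \approx -1.4013$)
$C{\left(O,y \right)} = 400$
$- \frac{9105}{C{\left(Y,-845 \right)}} = - \frac{9105}{400} = \left(-9105\right) \frac{1}{400} = - \frac{1821}{80}$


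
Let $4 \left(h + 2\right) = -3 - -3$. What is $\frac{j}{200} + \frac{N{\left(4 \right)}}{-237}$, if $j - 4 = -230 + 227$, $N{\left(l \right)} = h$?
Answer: $\frac{637}{47400} \approx 0.013439$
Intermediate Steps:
$h = -2$ ($h = -2 + \frac{-3 - -3}{4} = -2 + \frac{-3 + 3}{4} = -2 + \frac{1}{4} \cdot 0 = -2 + 0 = -2$)
$N{\left(l \right)} = -2$
$j = 1$ ($j = 4 + \left(-230 + 227\right) = 4 - 3 = 1$)
$\frac{j}{200} + \frac{N{\left(4 \right)}}{-237} = 1 \cdot \frac{1}{200} - \frac{2}{-237} = 1 \cdot \frac{1}{200} - - \frac{2}{237} = \frac{1}{200} + \frac{2}{237} = \frac{637}{47400}$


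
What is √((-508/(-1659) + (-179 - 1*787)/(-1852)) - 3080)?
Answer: I*√7266892264029510/1536234 ≈ 55.49*I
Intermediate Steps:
√((-508/(-1659) + (-179 - 1*787)/(-1852)) - 3080) = √((-508*(-1/1659) + (-179 - 787)*(-1/1852)) - 3080) = √((508/1659 - 966*(-1/1852)) - 3080) = √((508/1659 + 483/926) - 3080) = √(1271705/1536234 - 3080) = √(-4730329015/1536234) = I*√7266892264029510/1536234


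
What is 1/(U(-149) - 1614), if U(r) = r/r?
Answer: -1/1613 ≈ -0.00061996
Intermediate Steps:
U(r) = 1
1/(U(-149) - 1614) = 1/(1 - 1614) = 1/(-1613) = -1/1613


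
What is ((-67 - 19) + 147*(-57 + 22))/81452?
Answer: -5231/81452 ≈ -0.064222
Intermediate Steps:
((-67 - 19) + 147*(-57 + 22))/81452 = (-86 + 147*(-35))*(1/81452) = (-86 - 5145)*(1/81452) = -5231*1/81452 = -5231/81452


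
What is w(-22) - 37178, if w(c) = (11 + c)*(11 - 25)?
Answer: -37024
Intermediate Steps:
w(c) = -154 - 14*c (w(c) = (11 + c)*(-14) = -154 - 14*c)
w(-22) - 37178 = (-154 - 14*(-22)) - 37178 = (-154 + 308) - 37178 = 154 - 37178 = -37024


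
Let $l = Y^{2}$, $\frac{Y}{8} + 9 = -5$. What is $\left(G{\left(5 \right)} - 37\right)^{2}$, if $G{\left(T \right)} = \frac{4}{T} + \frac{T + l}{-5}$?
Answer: $6482116$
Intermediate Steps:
$Y = -112$ ($Y = -72 + 8 \left(-5\right) = -72 - 40 = -112$)
$l = 12544$ ($l = \left(-112\right)^{2} = 12544$)
$G{\left(T \right)} = - \frac{12544}{5} + \frac{4}{T} - \frac{T}{5}$ ($G{\left(T \right)} = \frac{4}{T} + \frac{T + 12544}{-5} = \frac{4}{T} + \left(12544 + T\right) \left(- \frac{1}{5}\right) = \frac{4}{T} - \left(\frac{12544}{5} + \frac{T}{5}\right) = - \frac{12544}{5} + \frac{4}{T} - \frac{T}{5}$)
$\left(G{\left(5 \right)} - 37\right)^{2} = \left(\frac{20 - 5 \left(12544 + 5\right)}{5 \cdot 5} - 37\right)^{2} = \left(\frac{1}{5} \cdot \frac{1}{5} \left(20 - 5 \cdot 12549\right) - 37\right)^{2} = \left(\frac{1}{5} \cdot \frac{1}{5} \left(20 - 62745\right) - 37\right)^{2} = \left(\frac{1}{5} \cdot \frac{1}{5} \left(-62725\right) - 37\right)^{2} = \left(-2509 - 37\right)^{2} = \left(-2546\right)^{2} = 6482116$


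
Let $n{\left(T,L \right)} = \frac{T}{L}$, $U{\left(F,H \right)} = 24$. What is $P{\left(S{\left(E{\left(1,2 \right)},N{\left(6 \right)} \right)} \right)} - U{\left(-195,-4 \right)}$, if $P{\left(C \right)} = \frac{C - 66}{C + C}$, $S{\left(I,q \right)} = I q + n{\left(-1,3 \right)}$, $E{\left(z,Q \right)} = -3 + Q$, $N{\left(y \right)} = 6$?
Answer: $- \frac{695}{38} \approx -18.289$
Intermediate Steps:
$S{\left(I,q \right)} = - \frac{1}{3} + I q$ ($S{\left(I,q \right)} = I q - \frac{1}{3} = - \frac{1}{3} + I q$)
$P{\left(C \right)} = \frac{-66 + C}{2 C}$
$P{\left(S{\left(E{\left(1,2 \right)},N{\left(6 \right)} \right)} \right)} - U{\left(-195,-4 \right)} = \frac{-66 + \left(- \frac{1}{3} + \left(-3 + 2\right) 6\right)}{2 \left(- \frac{1}{3} + \left(-3 + 2\right) 6\right)} - 24 = \frac{-66 - \frac{19}{3}}{2 \left(- \frac{1}{3} - 6\right)} - 24 = \frac{-66 - \frac{19}{3}}{2 \left(- \frac{19}{3}\right)} - 24 = \frac{1}{2} \left(- \frac{3}{19}\right) \left(- \frac{217}{3}\right) - 24 = \frac{217}{38} - 24 = - \frac{695}{38}$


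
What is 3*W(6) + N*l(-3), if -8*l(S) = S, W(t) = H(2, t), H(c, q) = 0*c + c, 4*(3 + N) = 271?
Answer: 969/32 ≈ 30.281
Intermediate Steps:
N = 259/4 (N = -3 + (¼)*271 = -3 + 271/4 = 259/4 ≈ 64.750)
H(c, q) = c (H(c, q) = 0 + c = c)
W(t) = 2
l(S) = -S/8
3*W(6) + N*l(-3) = 3*2 + 259*(-⅛*(-3))/4 = 6 + (259/4)*(3/8) = 6 + 777/32 = 969/32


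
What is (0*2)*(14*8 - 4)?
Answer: 0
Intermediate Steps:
(0*2)*(14*8 - 4) = 0*(112 - 4) = 0*108 = 0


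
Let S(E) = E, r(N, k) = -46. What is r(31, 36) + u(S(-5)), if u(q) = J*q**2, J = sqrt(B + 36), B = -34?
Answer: -46 + 25*sqrt(2) ≈ -10.645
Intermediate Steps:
J = sqrt(2) (J = sqrt(-34 + 36) = sqrt(2) ≈ 1.4142)
u(q) = sqrt(2)*q**2
r(31, 36) + u(S(-5)) = -46 + sqrt(2)*(-5)**2 = -46 + sqrt(2)*25 = -46 + 25*sqrt(2)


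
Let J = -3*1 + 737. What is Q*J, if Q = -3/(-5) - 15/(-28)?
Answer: 58353/70 ≈ 833.61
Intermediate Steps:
J = 734 (J = -3 + 737 = 734)
Q = 159/140 (Q = -3*(-⅕) - 15*(-1/28) = ⅗ + 15/28 = 159/140 ≈ 1.1357)
Q*J = (159/140)*734 = 58353/70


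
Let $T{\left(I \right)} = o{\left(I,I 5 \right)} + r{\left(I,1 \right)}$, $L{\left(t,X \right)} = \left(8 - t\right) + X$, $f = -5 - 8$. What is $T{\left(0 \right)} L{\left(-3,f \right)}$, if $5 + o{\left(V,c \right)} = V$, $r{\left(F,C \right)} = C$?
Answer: $8$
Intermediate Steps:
$o{\left(V,c \right)} = -5 + V$
$f = -13$ ($f = -5 - 8 = -13$)
$L{\left(t,X \right)} = 8 + X - t$
$T{\left(I \right)} = -4 + I$ ($T{\left(I \right)} = \left(-5 + I\right) + 1 = -4 + I$)
$T{\left(0 \right)} L{\left(-3,f \right)} = \left(-4 + 0\right) \left(8 - 13 - -3\right) = - 4 \left(8 - 13 + 3\right) = \left(-4\right) \left(-2\right) = 8$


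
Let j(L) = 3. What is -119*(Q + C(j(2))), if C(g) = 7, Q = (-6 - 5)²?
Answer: -15232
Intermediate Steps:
Q = 121 (Q = (-11)² = 121)
-119*(Q + C(j(2))) = -119*(121 + 7) = -119*128 = -15232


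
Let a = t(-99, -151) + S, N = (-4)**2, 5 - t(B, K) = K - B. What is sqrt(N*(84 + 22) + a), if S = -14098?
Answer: I*sqrt(12345) ≈ 111.11*I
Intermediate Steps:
t(B, K) = 5 + B - K (t(B, K) = 5 - (K - B) = 5 + (B - K) = 5 + B - K)
N = 16
a = -14041 (a = (5 - 99 - 1*(-151)) - 14098 = (5 - 99 + 151) - 14098 = 57 - 14098 = -14041)
sqrt(N*(84 + 22) + a) = sqrt(16*(84 + 22) - 14041) = sqrt(16*106 - 14041) = sqrt(1696 - 14041) = sqrt(-12345) = I*sqrt(12345)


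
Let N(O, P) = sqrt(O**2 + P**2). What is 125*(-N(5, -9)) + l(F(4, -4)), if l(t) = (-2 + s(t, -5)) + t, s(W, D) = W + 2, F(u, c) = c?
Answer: -8 - 125*sqrt(106) ≈ -1295.0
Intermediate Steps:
s(W, D) = 2 + W
l(t) = 2*t (l(t) = (-2 + (2 + t)) + t = t + t = 2*t)
125*(-N(5, -9)) + l(F(4, -4)) = 125*(-sqrt(5**2 + (-9)**2)) + 2*(-4) = 125*(-sqrt(25 + 81)) - 8 = 125*(-sqrt(106)) - 8 = -125*sqrt(106) - 8 = -8 - 125*sqrt(106)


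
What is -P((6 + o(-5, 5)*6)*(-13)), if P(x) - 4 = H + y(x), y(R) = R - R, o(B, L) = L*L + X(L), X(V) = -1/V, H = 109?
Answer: -113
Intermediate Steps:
o(B, L) = L² - 1/L (o(B, L) = L*L - 1/L = L² - 1/L)
y(R) = 0
P(x) = 113 (P(x) = 4 + (109 + 0) = 4 + 109 = 113)
-P((6 + o(-5, 5)*6)*(-13)) = -1*113 = -113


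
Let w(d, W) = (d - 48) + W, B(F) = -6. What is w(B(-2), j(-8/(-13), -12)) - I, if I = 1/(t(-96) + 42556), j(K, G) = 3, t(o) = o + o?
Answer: -2160565/42364 ≈ -51.000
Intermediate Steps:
t(o) = 2*o
I = 1/42364 (I = 1/(2*(-96) + 42556) = 1/(-192 + 42556) = 1/42364 ≈ 2.3605e-5)
w(d, W) = -48 + W + d (w(d, W) = (-48 + d) + W = -48 + W + d)
w(B(-2), j(-8/(-13), -12)) - I = (-48 + 3 - 6) - 1*1/42364 = -51 - 1/42364 = -2160565/42364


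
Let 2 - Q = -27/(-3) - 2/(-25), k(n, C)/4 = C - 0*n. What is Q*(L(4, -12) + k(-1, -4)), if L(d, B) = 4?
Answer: 2124/25 ≈ 84.960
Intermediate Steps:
k(n, C) = 4*C (k(n, C) = 4*(C - 0*n) = 4*(C - 1*0) = 4*(C + 0) = 4*C)
Q = -177/25 (Q = 2 - (-27/(-3) - 2/(-25)) = 2 - (-27*(-⅓) - 2*(-1/25)) = 2 - (9 + 2/25) = 2 - 1*227/25 = 2 - 227/25 = -177/25 ≈ -7.0800)
Q*(L(4, -12) + k(-1, -4)) = -177*(4 + 4*(-4))/25 = -177*(4 - 16)/25 = -177/25*(-12) = 2124/25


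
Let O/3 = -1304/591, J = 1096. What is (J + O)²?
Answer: 46056593664/38809 ≈ 1.1868e+6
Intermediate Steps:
O = -1304/197 (O = 3*(-1304/591) = -1304/197 ≈ -6.6193)
(J + O)² = (1096 - 1304/197)² = (214608/197)² = 46056593664/38809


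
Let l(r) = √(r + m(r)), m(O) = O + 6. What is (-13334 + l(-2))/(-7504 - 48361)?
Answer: 13334/55865 - √2/55865 ≈ 0.23866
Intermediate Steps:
m(O) = 6 + O
l(r) = √(6 + 2*r) (l(r) = √(r + (6 + r)) = √(6 + 2*r))
(-13334 + l(-2))/(-7504 - 48361) = (-13334 + √(6 + 2*(-2)))/(-7504 - 48361) = (-13334 + √(6 - 4))/(-55865) = (-13334 + √2)*(-1/55865) = 13334/55865 - √2/55865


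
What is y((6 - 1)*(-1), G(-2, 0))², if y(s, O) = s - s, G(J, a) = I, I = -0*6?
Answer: 0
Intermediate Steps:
I = 0 (I = -4*0 = 0)
G(J, a) = 0
y(s, O) = 0
y((6 - 1)*(-1), G(-2, 0))² = 0² = 0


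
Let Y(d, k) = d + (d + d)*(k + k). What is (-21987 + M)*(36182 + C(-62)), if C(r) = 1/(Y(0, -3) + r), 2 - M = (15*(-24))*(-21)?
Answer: -66277796235/62 ≈ -1.0690e+9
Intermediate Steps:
M = -7558 (M = 2 - 15*(-24)*(-21) = 2 - (-360)*(-21) = 2 - 1*7560 = 2 - 7560 = -7558)
Y(d, k) = d + 4*d*k (Y(d, k) = d + (2*d)*(2*k) = d + 4*d*k)
C(r) = 1/r (C(r) = 1/(0*(1 + 4*(-3)) + r) = 1/(0*(1 - 12) + r) = 1/(0*(-11) + r) = 1/(0 + r) = 1/r)
(-21987 + M)*(36182 + C(-62)) = (-21987 - 7558)*(36182 + 1/(-62)) = -29545*(36182 - 1/62) = -29545*2243283/62 = -66277796235/62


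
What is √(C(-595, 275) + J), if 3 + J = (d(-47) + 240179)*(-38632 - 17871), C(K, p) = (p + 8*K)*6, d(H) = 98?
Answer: 2*I*√3394099561 ≈ 1.1652e+5*I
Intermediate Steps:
C(K, p) = 6*p + 48*K
J = -13576371334 (J = -3 + (98 + 240179)*(-38632 - 17871) = -3 + 240277*(-56503) = -3 - 13576371331 = -13576371334)
√(C(-595, 275) + J) = √((6*275 + 48*(-595)) - 13576371334) = √((1650 - 28560) - 13576371334) = √(-26910 - 13576371334) = √(-13576398244) = 2*I*√3394099561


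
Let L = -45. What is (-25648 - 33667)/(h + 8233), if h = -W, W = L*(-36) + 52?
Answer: -59315/6561 ≈ -9.0405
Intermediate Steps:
W = 1672 (W = -45*(-36) + 52 = 1620 + 52 = 1672)
h = -1672 (h = -1*1672 = -1672)
(-25648 - 33667)/(h + 8233) = (-25648 - 33667)/(-1672 + 8233) = -59315/6561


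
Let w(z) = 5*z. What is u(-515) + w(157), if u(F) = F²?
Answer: 266010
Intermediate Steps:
u(-515) + w(157) = (-515)² + 5*157 = 265225 + 785 = 266010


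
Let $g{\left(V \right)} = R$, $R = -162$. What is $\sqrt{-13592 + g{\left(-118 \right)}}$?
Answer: $23 i \sqrt{26} \approx 117.28 i$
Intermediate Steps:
$g{\left(V \right)} = -162$
$\sqrt{-13592 + g{\left(-118 \right)}} = \sqrt{-13592 - 162} = \sqrt{-13754} = 23 i \sqrt{26}$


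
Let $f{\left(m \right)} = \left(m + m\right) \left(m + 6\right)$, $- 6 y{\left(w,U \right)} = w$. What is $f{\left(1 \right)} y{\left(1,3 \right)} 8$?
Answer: $- \frac{56}{3} \approx -18.667$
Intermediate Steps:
$y{\left(w,U \right)} = - \frac{w}{6}$
$f{\left(m \right)} = 2 m \left(6 + m\right)$
$f{\left(1 \right)} y{\left(1,3 \right)} 8 = 2 \cdot 1 \left(6 + 1\right) \left(\left(- \frac{1}{6}\right) 1\right) 8 = 2 \cdot 1 \cdot 7 \left(- \frac{1}{6}\right) 8 = 14 \left(- \frac{1}{6}\right) 8 = \left(- \frac{7}{3}\right) 8 = - \frac{56}{3}$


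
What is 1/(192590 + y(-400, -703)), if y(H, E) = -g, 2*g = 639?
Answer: 2/384541 ≈ 5.2010e-6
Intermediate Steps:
g = 639/2 (g = (½)*639 = 639/2 ≈ 319.50)
y(H, E) = -639/2 (y(H, E) = -1*639/2 = -639/2)
1/(192590 + y(-400, -703)) = 1/(192590 - 639/2) = 1/(384541/2) = 2/384541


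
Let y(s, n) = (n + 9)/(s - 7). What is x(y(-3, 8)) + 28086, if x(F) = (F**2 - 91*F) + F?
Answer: 2824189/100 ≈ 28242.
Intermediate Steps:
y(s, n) = (9 + n)/(-7 + s)
x(F) = F**2 - 90*F
x(y(-3, 8)) + 28086 = ((9 + 8)/(-7 - 3))*(-90 + (9 + 8)/(-7 - 3)) + 28086 = (17/(-10))*(-90 + 17/(-10)) + 28086 = (-1/10*17)*(-90 - 1/10*17) + 28086 = -17*(-90 - 17/10)/10 + 28086 = -17/10*(-917/10) + 28086 = 15589/100 + 28086 = 2824189/100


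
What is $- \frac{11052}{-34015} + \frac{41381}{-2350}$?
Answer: $- \frac{276320503}{15987050} \approx -17.284$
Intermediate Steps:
$- \frac{11052}{-34015} + \frac{41381}{-2350} = \left(-11052\right) \left(- \frac{1}{34015}\right) + 41381 \left(- \frac{1}{2350}\right) = \frac{11052}{34015} - \frac{41381}{2350} = - \frac{276320503}{15987050}$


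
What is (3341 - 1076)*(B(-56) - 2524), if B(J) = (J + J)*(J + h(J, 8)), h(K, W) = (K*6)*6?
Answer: 519908100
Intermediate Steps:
h(K, W) = 36*K (h(K, W) = (6*K)*6 = 36*K)
B(J) = 74*J**2 (B(J) = (J + J)*(J + 36*J) = (2*J)*(37*J) = 74*J**2)
(3341 - 1076)*(B(-56) - 2524) = (3341 - 1076)*(74*(-56)**2 - 2524) = 2265*(74*3136 - 2524) = 2265*(232064 - 2524) = 2265*229540 = 519908100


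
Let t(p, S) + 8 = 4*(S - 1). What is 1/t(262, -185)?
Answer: -1/752 ≈ -0.0013298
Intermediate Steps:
t(p, S) = -12 + 4*S (t(p, S) = -8 + 4*(S - 1) = -8 + 4*(-1 + S) = -8 + (-4 + 4*S) = -12 + 4*S)
1/t(262, -185) = 1/(-12 + 4*(-185)) = 1/(-12 - 740) = 1/(-752) = -1/752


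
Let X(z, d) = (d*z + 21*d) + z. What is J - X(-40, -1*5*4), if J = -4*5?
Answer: -360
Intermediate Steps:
J = -20
X(z, d) = z + 21*d + d*z (X(z, d) = (21*d + d*z) + z = z + 21*d + d*z)
J - X(-40, -1*5*4) = -20 - (-40 + 21*(-1*5*4) + (-1*5*4)*(-40)) = -20 - (-40 + 21*(-5*4) - 5*4*(-40)) = -20 - (-40 + 21*(-20) - 20*(-40)) = -20 - (-40 - 420 + 800) = -20 - 1*340 = -20 - 340 = -360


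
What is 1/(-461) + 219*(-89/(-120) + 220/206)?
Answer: 752712531/1899320 ≈ 396.31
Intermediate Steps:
1/(-461) + 219*(-89/(-120) + 220/206) = -1/461 + 219*(-89*(-1/120) + 220*(1/206)) = -1/461 + 219*(89/120 + 110/103) = -1/461 + 219*(22367/12360) = -1/461 + 1632791/4120 = 752712531/1899320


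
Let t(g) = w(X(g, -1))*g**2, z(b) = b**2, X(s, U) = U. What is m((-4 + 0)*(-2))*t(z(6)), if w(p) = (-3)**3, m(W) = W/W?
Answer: -34992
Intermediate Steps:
m(W) = 1
w(p) = -27
t(g) = -27*g**2
m((-4 + 0)*(-2))*t(z(6)) = 1*(-27*(6**2)**2) = 1*(-27*36**2) = 1*(-27*1296) = 1*(-34992) = -34992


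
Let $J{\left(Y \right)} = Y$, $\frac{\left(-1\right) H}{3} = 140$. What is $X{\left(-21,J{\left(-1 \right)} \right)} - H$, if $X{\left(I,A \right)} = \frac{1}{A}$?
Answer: $419$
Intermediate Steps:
$H = -420$ ($H = \left(-3\right) 140 = -420$)
$X{\left(-21,J{\left(-1 \right)} \right)} - H = \frac{1}{-1} - -420 = -1 + 420 = 419$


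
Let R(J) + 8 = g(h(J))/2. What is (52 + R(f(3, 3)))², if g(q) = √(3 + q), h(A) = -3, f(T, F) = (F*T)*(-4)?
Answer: 1936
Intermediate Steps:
f(T, F) = -4*F*T
R(J) = -8 (R(J) = -8 + √(3 - 3)/2 = -8 + √0*(½) = -8 + 0*(½) = -8 + 0 = -8)
(52 + R(f(3, 3)))² = (52 - 8)² = 44² = 1936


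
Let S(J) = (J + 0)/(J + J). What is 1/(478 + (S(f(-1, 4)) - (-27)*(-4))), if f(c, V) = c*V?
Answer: 2/741 ≈ 0.0026991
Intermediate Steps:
f(c, V) = V*c
S(J) = ½ (S(J) = J/((2*J)) = J*(1/(2*J)) = ½)
1/(478 + (S(f(-1, 4)) - (-27)*(-4))) = 1/(478 + (½ - (-27)*(-4))) = 1/(478 + (½ - 9*12)) = 1/(478 + (½ - 108)) = 1/(478 - 215/2) = 1/(741/2) = 2/741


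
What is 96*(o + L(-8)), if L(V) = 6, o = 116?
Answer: 11712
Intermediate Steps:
96*(o + L(-8)) = 96*(116 + 6) = 96*122 = 11712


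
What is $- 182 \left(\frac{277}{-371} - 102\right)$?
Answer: $\frac{991094}{53} \approx 18700.0$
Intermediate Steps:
$- 182 \left(\frac{277}{-371} - 102\right) = - 182 \left(277 \left(- \frac{1}{371}\right) - 102\right) = - 182 \left(- \frac{277}{371} - 102\right) = \left(-182\right) \left(- \frac{38119}{371}\right) = \frac{991094}{53}$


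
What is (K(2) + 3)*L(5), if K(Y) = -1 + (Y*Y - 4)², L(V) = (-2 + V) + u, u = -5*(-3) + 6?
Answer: 48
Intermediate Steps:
u = 21 (u = 15 + 6 = 21)
L(V) = 19 + V (L(V) = (-2 + V) + 21 = 19 + V)
K(Y) = -1 + (-4 + Y²)² (K(Y) = -1 + (Y² - 4)² = -1 + (-4 + Y²)²)
(K(2) + 3)*L(5) = ((-1 + (-4 + 2²)²) + 3)*(19 + 5) = ((-1 + (-4 + 4)²) + 3)*24 = ((-1 + 0²) + 3)*24 = ((-1 + 0) + 3)*24 = (-1 + 3)*24 = 2*24 = 48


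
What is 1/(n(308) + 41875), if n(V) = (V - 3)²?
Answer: 1/134900 ≈ 7.4129e-6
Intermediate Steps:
n(V) = (-3 + V)²
1/(n(308) + 41875) = 1/((-3 + 308)² + 41875) = 1/(305² + 41875) = 1/(93025 + 41875) = 1/134900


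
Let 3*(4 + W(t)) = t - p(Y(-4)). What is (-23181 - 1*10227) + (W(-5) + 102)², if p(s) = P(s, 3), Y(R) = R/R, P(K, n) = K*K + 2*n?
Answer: -24572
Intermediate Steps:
P(K, n) = K² + 2*n
Y(R) = 1
p(s) = 6 + s² (p(s) = s² + 2*3 = s² + 6 = 6 + s²)
W(t) = -19/3 + t/3 (W(t) = -4 + (t - (6 + 1²))/3 = -4 + (t - (6 + 1))/3 = -4 + (t - 1*7)/3 = -4 + (t - 7)/3 = -4 + (-7 + t)/3 = -4 + (-7/3 + t/3) = -19/3 + t/3)
(-23181 - 1*10227) + (W(-5) + 102)² = (-23181 - 1*10227) + ((-19/3 + (⅓)*(-5)) + 102)² = (-23181 - 10227) + ((-19/3 - 5/3) + 102)² = -33408 + (-8 + 102)² = -33408 + 94² = -33408 + 8836 = -24572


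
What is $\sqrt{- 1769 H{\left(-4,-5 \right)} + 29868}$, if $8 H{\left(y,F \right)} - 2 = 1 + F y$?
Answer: $\frac{\sqrt{396514}}{4} \approx 157.42$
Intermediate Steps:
$H{\left(y,F \right)} = \frac{3}{8} + \frac{F y}{8}$ ($H{\left(y,F \right)} = \frac{1}{4} + \frac{1 + F y}{8} = \frac{1}{4} + \left(\frac{1}{8} + \frac{F y}{8}\right) = \frac{3}{8} + \frac{F y}{8}$)
$\sqrt{- 1769 H{\left(-4,-5 \right)} + 29868} = \sqrt{- 1769 \left(\frac{3}{8} + \frac{1}{8} \left(-5\right) \left(-4\right)\right) + 29868} = \sqrt{- 1769 \left(\frac{3}{8} + \frac{5}{2}\right) + 29868} = \sqrt{\left(-1769\right) \frac{23}{8} + 29868} = \sqrt{- \frac{40687}{8} + 29868} = \sqrt{\frac{198257}{8}} = \frac{\sqrt{396514}}{4}$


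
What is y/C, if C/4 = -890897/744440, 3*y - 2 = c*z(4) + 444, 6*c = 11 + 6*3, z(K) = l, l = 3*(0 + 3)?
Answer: -91100845/2672691 ≈ -34.086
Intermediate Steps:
l = 9 (l = 3*3 = 9)
z(K) = 9
c = 29/6 (c = (11 + 6*3)/6 = (11 + 18)/6 = (⅙)*29 = 29/6 ≈ 4.8333)
y = 979/6 (y = ⅔ + ((29/6)*9 + 444)/3 = ⅔ + (87/2 + 444)/3 = ⅔ + (⅓)*(975/2) = ⅔ + 325/2 = 979/6 ≈ 163.17)
C = -890897/186110 (C = 4*(-890897/744440) = -890897/186110 ≈ -4.7869)
y/C = 979/(6*(-890897/186110)) = (979/6)*(-186110/890897) = -91100845/2672691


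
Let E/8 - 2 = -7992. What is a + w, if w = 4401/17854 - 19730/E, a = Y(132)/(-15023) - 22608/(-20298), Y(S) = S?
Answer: 16659402242575/10034670658504 ≈ 1.6602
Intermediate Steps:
E = -63920 (E = 16 + 8*(-7992) = 16 - 63936 = -63920)
a = 56160108/50822809 (a = 132/(-15023) - 22608/(-20298) = 132*(-1/15023) - 22608*(-1/20298) = -132/15023 + 3768/3383 = 56160108/50822809 ≈ 1.1050)
w = 31678567/57061384 (w = 4401/17854 - 19730/(-63920) = 4401*(1/17854) - 19730*(-1/63920) = 4401/17854 + 1973/6392 = 31678567/57061384 ≈ 0.55517)
a + w = 56160108/50822809 + 31678567/57061384 = 16659402242575/10034670658504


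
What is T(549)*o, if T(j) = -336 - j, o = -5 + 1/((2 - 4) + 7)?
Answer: 4248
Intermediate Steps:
o = -24/5 (o = -5 + 1/(-2 + 7) = -5 + 1/5 = -24/5 ≈ -4.8000)
T(549)*o = (-336 - 1*549)*(-24/5) = (-336 - 549)*(-24/5) = -885*(-24/5) = 4248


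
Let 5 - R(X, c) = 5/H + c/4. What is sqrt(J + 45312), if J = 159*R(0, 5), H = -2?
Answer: sqrt(185223)/2 ≈ 215.19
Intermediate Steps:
R(X, c) = 15/2 - c/4 (R(X, c) = 5 - (5/(-2) + c/4) = 5 - (5*(-1/2) + c*(1/4)) = 5 - (-5/2 + c/4) = 5 + (5/2 - c/4) = 15/2 - c/4)
J = 3975/4 (J = 159*(15/2 - 1/4*5) = 159*(15/2 - 5/4) = 159*(25/4) = 3975/4 ≈ 993.75)
sqrt(J + 45312) = sqrt(3975/4 + 45312) = sqrt(185223/4) = sqrt(185223)/2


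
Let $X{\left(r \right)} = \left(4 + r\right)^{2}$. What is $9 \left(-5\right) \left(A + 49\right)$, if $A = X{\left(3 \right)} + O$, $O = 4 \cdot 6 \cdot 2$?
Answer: $-6570$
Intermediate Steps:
$O = 48$ ($O = 24 \cdot 2 = 48$)
$A = 97$ ($A = \left(4 + 3\right)^{2} + 48 = 7^{2} + 48 = 49 + 48 = 97$)
$9 \left(-5\right) \left(A + 49\right) = 9 \left(-5\right) \left(97 + 49\right) = \left(-45\right) 146 = -6570$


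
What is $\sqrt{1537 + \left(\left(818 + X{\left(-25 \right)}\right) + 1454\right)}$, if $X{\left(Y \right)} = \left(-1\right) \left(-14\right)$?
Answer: $\sqrt{3823} \approx 61.83$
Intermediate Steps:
$X{\left(Y \right)} = 14$
$\sqrt{1537 + \left(\left(818 + X{\left(-25 \right)}\right) + 1454\right)} = \sqrt{1537 + \left(\left(818 + 14\right) + 1454\right)} = \sqrt{1537 + \left(832 + 1454\right)} = \sqrt{1537 + 2286} = \sqrt{3823}$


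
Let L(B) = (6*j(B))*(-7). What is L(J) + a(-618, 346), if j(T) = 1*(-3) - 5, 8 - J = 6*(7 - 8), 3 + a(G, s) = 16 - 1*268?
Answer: 81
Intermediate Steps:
a(G, s) = -255 (a(G, s) = -3 + (16 - 1*268) = -3 + (16 - 268) = -3 - 252 = -255)
J = 14 (J = 8 - 6*(7 - 8) = 8 - 6*(-1) = 8 - 1*(-6) = 8 + 6 = 14)
j(T) = -8 (j(T) = -3 - 5 = -8)
L(B) = 336 (L(B) = (6*(-8))*(-7) = -48*(-7) = 336)
L(J) + a(-618, 346) = 336 - 255 = 81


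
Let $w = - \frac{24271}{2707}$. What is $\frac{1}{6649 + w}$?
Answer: $\frac{2707}{17974572} \approx 0.0001506$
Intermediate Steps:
$w = - \frac{24271}{2707}$ ($w = \left(-24271\right) \frac{1}{2707} = - \frac{24271}{2707} \approx -8.966$)
$\frac{1}{6649 + w} = \frac{1}{6649 - \frac{24271}{2707}} = \frac{1}{\frac{17974572}{2707}} = \frac{2707}{17974572}$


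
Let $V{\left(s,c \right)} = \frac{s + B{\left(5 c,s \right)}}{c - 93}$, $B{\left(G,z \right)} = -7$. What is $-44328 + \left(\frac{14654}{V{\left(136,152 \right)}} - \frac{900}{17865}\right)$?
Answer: $- \frac{1926931802}{51213} \approx -37626.0$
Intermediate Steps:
$V{\left(s,c \right)} = \frac{-7 + s}{-93 + c}$ ($V{\left(s,c \right)} = \frac{s - 7}{c - 93} = \frac{-7 + s}{-93 + c}$)
$-44328 + \left(\frac{14654}{V{\left(136,152 \right)}} - \frac{900}{17865}\right) = -44328 + \left(\frac{14654}{\frac{1}{-93 + 152} \left(-7 + 136\right)} - \frac{900}{17865}\right) = -44328 + \left(\frac{14654}{\frac{1}{59} \cdot 129} - \frac{20}{397}\right) = -44328 - \left(\frac{20}{397} - \frac{14654}{\frac{1}{59} \cdot 129}\right) = -44328 - \left(\frac{20}{397} - \frac{14654}{\frac{129}{59}}\right) = -44328 + \left(14654 \cdot \frac{59}{129} - \frac{20}{397}\right) = -44328 + \left(\frac{864586}{129} - \frac{20}{397}\right) = -44328 + \frac{343238062}{51213} = - \frac{1926931802}{51213}$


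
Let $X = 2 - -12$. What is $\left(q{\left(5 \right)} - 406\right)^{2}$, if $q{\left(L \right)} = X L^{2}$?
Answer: $3136$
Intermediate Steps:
$X = 14$ ($X = 2 + 12 = 14$)
$q{\left(L \right)} = 14 L^{2}$
$\left(q{\left(5 \right)} - 406\right)^{2} = \left(14 \cdot 5^{2} - 406\right)^{2} = \left(14 \cdot 25 - 406\right)^{2} = \left(350 - 406\right)^{2} = \left(-56\right)^{2} = 3136$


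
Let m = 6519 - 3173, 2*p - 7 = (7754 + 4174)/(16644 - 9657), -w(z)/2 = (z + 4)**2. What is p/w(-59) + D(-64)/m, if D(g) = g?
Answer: -935715567/47146645700 ≈ -0.019847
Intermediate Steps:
w(z) = -2*(4 + z)**2 (w(z) = -2*(z + 4)**2 = -2*(4 + z)**2)
p = 20279/4658 (p = 7/2 + ((7754 + 4174)/(16644 - 9657))/2 = 7/2 + (11928/6987)/2 = 7/2 + (11928*(1/6987))/2 = 7/2 + (1/2)*(3976/2329) = 7/2 + 1988/2329 = 20279/4658 ≈ 4.3536)
m = 3346
p/w(-59) + D(-64)/m = 20279/(4658*((-2*(4 - 59)**2))) - 64/3346 = 20279/(4658*((-2*(-55)**2))) - 64*1/3346 = 20279/(4658*((-2*3025))) - 32/1673 = (20279/4658)/(-6050) - 32/1673 = (20279/4658)*(-1/6050) - 32/1673 = -20279/28180900 - 32/1673 = -935715567/47146645700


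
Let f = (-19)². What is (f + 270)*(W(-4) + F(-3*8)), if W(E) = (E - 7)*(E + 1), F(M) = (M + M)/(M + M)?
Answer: 21454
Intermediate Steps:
F(M) = 1 (F(M) = (2*M)/((2*M)) = (2*M)*(1/(2*M)) = 1)
W(E) = (1 + E)*(-7 + E) (W(E) = (-7 + E)*(1 + E) = (1 + E)*(-7 + E))
f = 361
(f + 270)*(W(-4) + F(-3*8)) = (361 + 270)*((-7 + (-4)² - 6*(-4)) + 1) = 631*((-7 + 16 + 24) + 1) = 631*(33 + 1) = 631*34 = 21454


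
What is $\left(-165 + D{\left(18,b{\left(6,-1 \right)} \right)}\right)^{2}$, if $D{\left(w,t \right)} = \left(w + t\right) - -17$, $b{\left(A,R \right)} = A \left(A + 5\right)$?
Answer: $4096$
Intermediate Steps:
$b{\left(A,R \right)} = A \left(5 + A\right)$
$D{\left(w,t \right)} = 17 + t + w$ ($D{\left(w,t \right)} = \left(t + w\right) + 17 = 17 + t + w$)
$\left(-165 + D{\left(18,b{\left(6,-1 \right)} \right)}\right)^{2} = \left(-165 + \left(17 + 6 \left(5 + 6\right) + 18\right)\right)^{2} = \left(-165 + \left(17 + 6 \cdot 11 + 18\right)\right)^{2} = \left(-165 + \left(17 + 66 + 18\right)\right)^{2} = \left(-165 + 101\right)^{2} = \left(-64\right)^{2} = 4096$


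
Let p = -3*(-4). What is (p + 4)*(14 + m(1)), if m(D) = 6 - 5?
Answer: 240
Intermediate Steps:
p = 12
m(D) = 1
(p + 4)*(14 + m(1)) = (12 + 4)*(14 + 1) = 16*15 = 240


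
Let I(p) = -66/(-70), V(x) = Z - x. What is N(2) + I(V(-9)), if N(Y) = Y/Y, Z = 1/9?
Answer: 68/35 ≈ 1.9429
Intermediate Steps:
Z = ⅑ ≈ 0.11111
V(x) = ⅑ - x
I(p) = 33/35 (I(p) = -66*(-1/70) = 33/35)
N(Y) = 1
N(2) + I(V(-9)) = 1 + 33/35 = 68/35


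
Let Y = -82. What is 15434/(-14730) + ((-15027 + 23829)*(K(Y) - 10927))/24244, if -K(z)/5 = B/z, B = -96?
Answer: -14533028985589/3660419730 ≈ -3970.3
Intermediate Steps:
K(z) = 480/z (K(z) = -(-480)/z = 480/z)
15434/(-14730) + ((-15027 + 23829)*(K(Y) - 10927))/24244 = 15434/(-14730) + ((-15027 + 23829)*(480/(-82) - 10927))/24244 = 15434*(-1/14730) + (8802*(480*(-1/82) - 10927))*(1/24244) = -7717/7365 + (8802*(-240/41 - 10927))*(1/24244) = -7717/7365 + (8802*(-448247/41))*(1/24244) = -7717/7365 - 3945470094/41*1/24244 = -7717/7365 - 1972735047/497002 = -14533028985589/3660419730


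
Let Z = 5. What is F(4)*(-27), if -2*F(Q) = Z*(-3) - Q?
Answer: -513/2 ≈ -256.50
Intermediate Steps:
F(Q) = 15/2 + Q/2 (F(Q) = -(5*(-3) - Q)/2 = -(-15 - Q)/2 = 15/2 + Q/2)
F(4)*(-27) = (15/2 + (½)*4)*(-27) = (15/2 + 2)*(-27) = (19/2)*(-27) = -513/2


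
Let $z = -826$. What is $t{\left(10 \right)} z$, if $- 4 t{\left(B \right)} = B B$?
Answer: $20650$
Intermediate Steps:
$t{\left(B \right)} = - \frac{B^{2}}{4}$ ($t{\left(B \right)} = - \frac{B B}{4} = - \frac{B^{2}}{4}$)
$t{\left(10 \right)} z = - \frac{10^{2}}{4} \left(-826\right) = \left(- \frac{1}{4}\right) 100 \left(-826\right) = \left(-25\right) \left(-826\right) = 20650$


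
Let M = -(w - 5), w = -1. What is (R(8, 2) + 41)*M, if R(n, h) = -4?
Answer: 222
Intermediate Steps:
M = 6 (M = -(-1 - 5) = -1*(-6) = 6)
(R(8, 2) + 41)*M = (-4 + 41)*6 = 37*6 = 222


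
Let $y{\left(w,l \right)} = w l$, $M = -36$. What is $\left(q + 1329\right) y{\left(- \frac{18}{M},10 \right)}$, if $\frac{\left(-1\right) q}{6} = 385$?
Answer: $-4905$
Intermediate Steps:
$q = -2310$ ($q = \left(-6\right) 385 = -2310$)
$y{\left(w,l \right)} = l w$
$\left(q + 1329\right) y{\left(- \frac{18}{M},10 \right)} = \left(-2310 + 1329\right) 10 \left(- \frac{18}{-36}\right) = - 981 \cdot 10 \left(\left(-18\right) \left(- \frac{1}{36}\right)\right) = - 981 \cdot 10 \cdot \frac{1}{2} = \left(-981\right) 5 = -4905$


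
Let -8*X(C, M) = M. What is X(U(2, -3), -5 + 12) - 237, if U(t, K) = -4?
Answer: -1903/8 ≈ -237.88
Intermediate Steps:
X(C, M) = -M/8
X(U(2, -3), -5 + 12) - 237 = -(-5 + 12)/8 - 237 = -⅛*7 - 237 = -7/8 - 237 = -1903/8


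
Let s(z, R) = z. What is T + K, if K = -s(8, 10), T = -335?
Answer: -343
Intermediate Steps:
K = -8 (K = -1*8 = -8)
T + K = -335 - 8 = -343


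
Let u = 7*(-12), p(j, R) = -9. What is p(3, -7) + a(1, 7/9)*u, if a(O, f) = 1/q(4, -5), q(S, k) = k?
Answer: 39/5 ≈ 7.8000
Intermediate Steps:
u = -84
a(O, f) = -⅕ (a(O, f) = 1/(-5) = -⅕)
p(3, -7) + a(1, 7/9)*u = -9 - ⅕*(-84) = -9 + 84/5 = 39/5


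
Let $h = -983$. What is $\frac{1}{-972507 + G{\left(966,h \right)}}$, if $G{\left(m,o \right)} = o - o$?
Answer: $- \frac{1}{972507} \approx -1.0283 \cdot 10^{-6}$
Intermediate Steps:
$G{\left(m,o \right)} = 0$
$\frac{1}{-972507 + G{\left(966,h \right)}} = \frac{1}{-972507 + 0} = \frac{1}{-972507} = - \frac{1}{972507}$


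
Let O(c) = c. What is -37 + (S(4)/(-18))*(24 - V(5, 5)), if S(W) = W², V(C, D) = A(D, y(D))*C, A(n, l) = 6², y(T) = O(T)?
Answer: 305/3 ≈ 101.67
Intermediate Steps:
y(T) = T
A(n, l) = 36
V(C, D) = 36*C
-37 + (S(4)/(-18))*(24 - V(5, 5)) = -37 + (4²/(-18))*(24 - 36*5) = -37 + (16*(-1/18))*(24 - 1*180) = -37 - 8*(24 - 180)/9 = -37 - 8/9*(-156) = -37 + 416/3 = 305/3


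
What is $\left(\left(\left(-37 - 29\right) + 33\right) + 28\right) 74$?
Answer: $-370$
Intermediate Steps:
$\left(\left(\left(-37 - 29\right) + 33\right) + 28\right) 74 = \left(\left(-66 + 33\right) + 28\right) 74 = \left(-33 + 28\right) 74 = \left(-5\right) 74 = -370$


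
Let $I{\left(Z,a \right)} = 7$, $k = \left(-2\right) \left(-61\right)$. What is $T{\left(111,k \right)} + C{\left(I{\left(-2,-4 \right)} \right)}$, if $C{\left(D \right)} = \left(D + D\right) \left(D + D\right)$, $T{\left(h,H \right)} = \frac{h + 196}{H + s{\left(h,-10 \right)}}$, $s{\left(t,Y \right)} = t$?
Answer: $\frac{45975}{233} \approx 197.32$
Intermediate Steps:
$k = 122$
$T{\left(h,H \right)} = \frac{196 + h}{H + h}$ ($T{\left(h,H \right)} = \frac{h + 196}{H + h} = \frac{196 + h}{H + h}$)
$C{\left(D \right)} = 4 D^{2}$ ($C{\left(D \right)} = 2 D 2 D = 4 D^{2}$)
$T{\left(111,k \right)} + C{\left(I{\left(-2,-4 \right)} \right)} = \frac{196 + 111}{122 + 111} + 4 \cdot 7^{2} = \frac{1}{233} \cdot 307 + 4 \cdot 49 = \frac{1}{233} \cdot 307 + 196 = \frac{307}{233} + 196 = \frac{45975}{233}$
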